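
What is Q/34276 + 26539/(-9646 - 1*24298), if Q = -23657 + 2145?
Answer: -409963523/290866136 ≈ -1.4095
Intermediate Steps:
Q = -21512
Q/34276 + 26539/(-9646 - 1*24298) = -21512/34276 + 26539/(-9646 - 1*24298) = -21512*1/34276 + 26539/(-9646 - 24298) = -5378/8569 + 26539/(-33944) = -5378/8569 + 26539*(-1/33944) = -5378/8569 - 26539/33944 = -409963523/290866136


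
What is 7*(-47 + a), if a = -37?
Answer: -588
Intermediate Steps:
7*(-47 + a) = 7*(-47 - 37) = 7*(-84) = -588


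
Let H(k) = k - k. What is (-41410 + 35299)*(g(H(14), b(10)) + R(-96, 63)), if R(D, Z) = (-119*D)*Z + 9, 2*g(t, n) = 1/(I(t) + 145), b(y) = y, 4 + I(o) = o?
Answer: -413432214951/94 ≈ -4.3982e+9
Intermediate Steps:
H(k) = 0
I(o) = -4 + o
g(t, n) = 1/(2*(141 + t)) (g(t, n) = 1/(2*((-4 + t) + 145)) = 1/(2*(141 + t)))
R(D, Z) = 9 - 119*D*Z (R(D, Z) = -119*D*Z + 9 = 9 - 119*D*Z)
(-41410 + 35299)*(g(H(14), b(10)) + R(-96, 63)) = (-41410 + 35299)*(1/(2*(141 + 0)) + (9 - 119*(-96)*63)) = -6111*((1/2)/141 + (9 + 719712)) = -6111*((1/2)*(1/141) + 719721) = -6111*(1/282 + 719721) = -6111*202961323/282 = -413432214951/94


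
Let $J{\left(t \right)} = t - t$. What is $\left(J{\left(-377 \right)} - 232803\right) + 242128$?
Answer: $9325$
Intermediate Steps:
$J{\left(t \right)} = 0$
$\left(J{\left(-377 \right)} - 232803\right) + 242128 = \left(0 - 232803\right) + 242128 = -232803 + 242128 = 9325$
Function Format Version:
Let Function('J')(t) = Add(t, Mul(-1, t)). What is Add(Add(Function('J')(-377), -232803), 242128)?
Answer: 9325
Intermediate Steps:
Function('J')(t) = 0
Add(Add(Function('J')(-377), -232803), 242128) = Add(Add(0, -232803), 242128) = Add(-232803, 242128) = 9325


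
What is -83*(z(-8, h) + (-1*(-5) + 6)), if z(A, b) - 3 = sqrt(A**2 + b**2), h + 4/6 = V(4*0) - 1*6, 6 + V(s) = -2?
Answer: -1162 - 332*sqrt(157)/3 ≈ -2548.6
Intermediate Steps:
V(s) = -8 (V(s) = -6 - 2 = -8)
h = -44/3 (h = -2/3 + (-8 - 1*6) = -2/3 + (-8 - 6) = -2/3 - 14 = -44/3 ≈ -14.667)
z(A, b) = 3 + sqrt(A**2 + b**2)
-83*(z(-8, h) + (-1*(-5) + 6)) = -83*((3 + sqrt((-8)**2 + (-44/3)**2)) + (-1*(-5) + 6)) = -83*((3 + sqrt(64 + 1936/9)) + (5 + 6)) = -83*((3 + sqrt(2512/9)) + 11) = -83*((3 + 4*sqrt(157)/3) + 11) = -83*(14 + 4*sqrt(157)/3) = -1162 - 332*sqrt(157)/3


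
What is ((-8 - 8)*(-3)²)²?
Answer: 20736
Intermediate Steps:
((-8 - 8)*(-3)²)² = (-16*9)² = (-144)² = 20736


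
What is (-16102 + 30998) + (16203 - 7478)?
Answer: 23621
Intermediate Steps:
(-16102 + 30998) + (16203 - 7478) = 14896 + 8725 = 23621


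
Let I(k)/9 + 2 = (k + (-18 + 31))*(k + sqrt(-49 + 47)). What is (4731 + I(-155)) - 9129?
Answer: 193674 - 1278*I*sqrt(2) ≈ 1.9367e+5 - 1807.4*I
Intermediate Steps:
I(k) = -18 + 9*(13 + k)*(k + I*sqrt(2)) (I(k) = -18 + 9*((k + (-18 + 31))*(k + sqrt(-49 + 47))) = -18 + 9*((k + 13)*(k + sqrt(-2))) = -18 + 9*((13 + k)*(k + I*sqrt(2))) = -18 + 9*(13 + k)*(k + I*sqrt(2)))
(4731 + I(-155)) - 9129 = (4731 + (-18 + 9*(-155)**2 + 117*(-155) + 117*I*sqrt(2) + 9*I*(-155)*sqrt(2))) - 9129 = (4731 + (-18 + 9*24025 - 18135 + 117*I*sqrt(2) - 1395*I*sqrt(2))) - 9129 = (4731 + (-18 + 216225 - 18135 + 117*I*sqrt(2) - 1395*I*sqrt(2))) - 9129 = (4731 + (198072 - 1278*I*sqrt(2))) - 9129 = (202803 - 1278*I*sqrt(2)) - 9129 = 193674 - 1278*I*sqrt(2)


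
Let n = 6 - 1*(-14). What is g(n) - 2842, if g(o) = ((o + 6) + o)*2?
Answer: -2750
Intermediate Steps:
n = 20 (n = 6 + 14 = 20)
g(o) = 12 + 4*o (g(o) = ((6 + o) + o)*2 = (6 + 2*o)*2 = 12 + 4*o)
g(n) - 2842 = (12 + 4*20) - 2842 = (12 + 80) - 2842 = 92 - 2842 = -2750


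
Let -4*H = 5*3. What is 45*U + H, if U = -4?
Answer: -735/4 ≈ -183.75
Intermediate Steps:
H = -15/4 (H = -5*3/4 = -¼*15 = -15/4 ≈ -3.7500)
45*U + H = 45*(-4) - 15/4 = -180 - 15/4 = -735/4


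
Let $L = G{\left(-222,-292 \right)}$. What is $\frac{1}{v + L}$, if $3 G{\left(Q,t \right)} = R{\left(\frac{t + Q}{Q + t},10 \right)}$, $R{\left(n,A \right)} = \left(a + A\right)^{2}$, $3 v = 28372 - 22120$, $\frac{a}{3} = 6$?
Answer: $\frac{3}{7036} \approx 0.00042638$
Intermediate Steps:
$a = 18$ ($a = 3 \cdot 6 = 18$)
$v = 2084$ ($v = \frac{28372 - 22120}{3} = \frac{1}{3} \cdot 6252 = 2084$)
$R{\left(n,A \right)} = \left(18 + A\right)^{2}$
$G{\left(Q,t \right)} = \frac{784}{3}$ ($G{\left(Q,t \right)} = \frac{\left(18 + 10\right)^{2}}{3} = \frac{28^{2}}{3} = \frac{1}{3} \cdot 784 = \frac{784}{3}$)
$L = \frac{784}{3} \approx 261.33$
$\frac{1}{v + L} = \frac{1}{2084 + \frac{784}{3}} = \frac{1}{\frac{7036}{3}} = \frac{3}{7036}$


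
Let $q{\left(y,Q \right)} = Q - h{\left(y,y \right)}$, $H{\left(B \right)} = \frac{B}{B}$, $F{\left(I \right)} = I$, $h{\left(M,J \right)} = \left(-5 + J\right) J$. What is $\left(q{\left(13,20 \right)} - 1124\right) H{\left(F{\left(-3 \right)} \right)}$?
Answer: $-1208$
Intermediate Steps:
$h{\left(M,J \right)} = J \left(-5 + J\right)$
$H{\left(B \right)} = 1$
$q{\left(y,Q \right)} = Q - y \left(-5 + y\right)$
$\left(q{\left(13,20 \right)} - 1124\right) H{\left(F{\left(-3 \right)} \right)} = \left(\left(20 - 13 \left(-5 + 13\right)\right) - 1124\right) 1 = \left(\left(20 - 13 \cdot 8\right) - 1124\right) 1 = \left(\left(20 - 104\right) - 1124\right) 1 = \left(-84 - 1124\right) 1 = \left(-1208\right) 1 = -1208$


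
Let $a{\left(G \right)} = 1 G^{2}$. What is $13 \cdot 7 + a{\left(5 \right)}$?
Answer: $116$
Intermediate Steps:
$a{\left(G \right)} = G^{2}$
$13 \cdot 7 + a{\left(5 \right)} = 13 \cdot 7 + 5^{2} = 91 + 25 = 116$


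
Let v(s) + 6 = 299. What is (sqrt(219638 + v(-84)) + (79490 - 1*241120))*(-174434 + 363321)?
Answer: -30529805810 + 188887*sqrt(219931) ≈ -3.0441e+10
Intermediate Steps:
v(s) = 293 (v(s) = -6 + 299 = 293)
(sqrt(219638 + v(-84)) + (79490 - 1*241120))*(-174434 + 363321) = (sqrt(219638 + 293) + (79490 - 1*241120))*(-174434 + 363321) = (sqrt(219931) + (79490 - 241120))*188887 = (sqrt(219931) - 161630)*188887 = (-161630 + sqrt(219931))*188887 = -30529805810 + 188887*sqrt(219931)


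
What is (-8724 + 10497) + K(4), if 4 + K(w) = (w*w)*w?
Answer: 1833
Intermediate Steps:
K(w) = -4 + w³ (K(w) = -4 + (w*w)*w = -4 + w²*w = -4 + w³)
(-8724 + 10497) + K(4) = (-8724 + 10497) + (-4 + 4³) = 1773 + (-4 + 64) = 1773 + 60 = 1833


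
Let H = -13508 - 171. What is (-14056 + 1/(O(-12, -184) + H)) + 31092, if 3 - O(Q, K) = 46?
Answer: 233767991/13722 ≈ 17036.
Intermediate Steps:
H = -13679
O(Q, K) = -43 (O(Q, K) = 3 - 1*46 = 3 - 46 = -43)
(-14056 + 1/(O(-12, -184) + H)) + 31092 = (-14056 + 1/(-43 - 13679)) + 31092 = (-14056 + 1/(-13722)) + 31092 = (-14056 - 1/13722) + 31092 = -192876433/13722 + 31092 = 233767991/13722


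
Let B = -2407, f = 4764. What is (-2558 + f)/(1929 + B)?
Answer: -1103/239 ≈ -4.6151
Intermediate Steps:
(-2558 + f)/(1929 + B) = (-2558 + 4764)/(1929 - 2407) = 2206/(-478) = 2206*(-1/478) = -1103/239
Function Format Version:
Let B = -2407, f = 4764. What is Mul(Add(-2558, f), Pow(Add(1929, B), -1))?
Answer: Rational(-1103, 239) ≈ -4.6151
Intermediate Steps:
Mul(Add(-2558, f), Pow(Add(1929, B), -1)) = Mul(Add(-2558, 4764), Pow(Add(1929, -2407), -1)) = Mul(2206, Pow(-478, -1)) = Mul(2206, Rational(-1, 478)) = Rational(-1103, 239)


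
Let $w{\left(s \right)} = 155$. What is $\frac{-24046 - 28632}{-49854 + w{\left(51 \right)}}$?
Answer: $\frac{52678}{49699} \approx 1.0599$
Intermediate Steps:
$\frac{-24046 - 28632}{-49854 + w{\left(51 \right)}} = \frac{-24046 - 28632}{-49854 + 155} = - \frac{52678}{-49699} = \left(-52678\right) \left(- \frac{1}{49699}\right) = \frac{52678}{49699}$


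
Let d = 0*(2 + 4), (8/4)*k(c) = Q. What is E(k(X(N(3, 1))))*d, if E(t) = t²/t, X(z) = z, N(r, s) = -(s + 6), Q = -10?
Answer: 0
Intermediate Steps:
N(r, s) = -6 - s (N(r, s) = -(6 + s) = -6 - s)
k(c) = -5 (k(c) = (½)*(-10) = -5)
d = 0 (d = 0*6 = 0)
E(t) = t
E(k(X(N(3, 1))))*d = -5*0 = 0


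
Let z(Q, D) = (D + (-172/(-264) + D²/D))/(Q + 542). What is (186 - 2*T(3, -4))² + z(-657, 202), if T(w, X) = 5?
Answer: 235081133/7590 ≈ 30972.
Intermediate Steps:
z(Q, D) = (43/66 + 2*D)/(542 + Q) (z(Q, D) = (D + (-172*(-1/264) + D))/(542 + Q) = (D + (43/66 + D))/(542 + Q) = (43/66 + 2*D)/(542 + Q))
(186 - 2*T(3, -4))² + z(-657, 202) = (186 - 2*5)² + (43 + 132*202)/(66*(542 - 657)) = (186 - 10)² + (1/66)*(43 + 26664)/(-115) = 176² + (1/66)*(-1/115)*26707 = 30976 - 26707/7590 = 235081133/7590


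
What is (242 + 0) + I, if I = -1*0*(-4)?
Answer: 242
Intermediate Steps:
I = 0 (I = 0*(-4) = 0)
(242 + 0) + I = (242 + 0) + 0 = 242 + 0 = 242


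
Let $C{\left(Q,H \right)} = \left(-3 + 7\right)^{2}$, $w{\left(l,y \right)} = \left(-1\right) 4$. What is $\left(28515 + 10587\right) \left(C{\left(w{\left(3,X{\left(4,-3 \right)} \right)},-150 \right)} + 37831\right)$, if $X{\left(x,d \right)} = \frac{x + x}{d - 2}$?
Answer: $1479893394$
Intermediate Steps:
$X{\left(x,d \right)} = \frac{2 x}{-2 + d}$
$w{\left(l,y \right)} = -4$
$C{\left(Q,H \right)} = 16$ ($C{\left(Q,H \right)} = 4^{2} = 16$)
$\left(28515 + 10587\right) \left(C{\left(w{\left(3,X{\left(4,-3 \right)} \right)},-150 \right)} + 37831\right) = \left(28515 + 10587\right) \left(16 + 37831\right) = 39102 \cdot 37847 = 1479893394$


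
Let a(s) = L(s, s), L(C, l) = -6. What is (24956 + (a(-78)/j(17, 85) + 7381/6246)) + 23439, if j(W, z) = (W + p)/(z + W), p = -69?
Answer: 3930628801/81198 ≈ 48408.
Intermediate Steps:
a(s) = -6
j(W, z) = (-69 + W)/(W + z) (j(W, z) = (W - 69)/(z + W) = (-69 + W)/(W + z))
(24956 + (a(-78)/j(17, 85) + 7381/6246)) + 23439 = (24956 + (-6*(17 + 85)/(-69 + 17) + 7381/6246)) + 23439 = (24956 + (-6/(-52/102) + 7381*(1/6246))) + 23439 = (24956 + (-6/((1/102)*(-52)) + 7381/6246)) + 23439 = (24956 + (-6/(-26/51) + 7381/6246)) + 23439 = (24956 + (-6*(-51/26) + 7381/6246)) + 23439 = (24956 + (153/13 + 7381/6246)) + 23439 = (24956 + 1051591/81198) + 23439 = 2027428879/81198 + 23439 = 3930628801/81198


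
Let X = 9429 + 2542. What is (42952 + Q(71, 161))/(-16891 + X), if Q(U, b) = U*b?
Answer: -54383/4920 ≈ -11.053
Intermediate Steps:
X = 11971
(42952 + Q(71, 161))/(-16891 + X) = (42952 + 71*161)/(-16891 + 11971) = (42952 + 11431)/(-4920) = 54383*(-1/4920) = -54383/4920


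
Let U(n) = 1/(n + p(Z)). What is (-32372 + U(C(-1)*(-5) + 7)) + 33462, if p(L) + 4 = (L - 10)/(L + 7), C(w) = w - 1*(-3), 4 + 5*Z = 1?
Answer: 301898/277 ≈ 1089.9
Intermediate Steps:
Z = -⅗ (Z = -⅘ + (⅕)*1 = -⅘ + ⅕ = -⅗ ≈ -0.60000)
C(w) = 3 + w (C(w) = w + 3 = 3 + w)
p(L) = -4 + (-10 + L)/(7 + L) (p(L) = -4 + (L - 10)/(L + 7) = -4 + (-10 + L)/(7 + L))
U(n) = 1/(-181/32 + n) (U(n) = 1/(n + (-38 - 3*(-⅗))/(7 - ⅗)) = 1/(n + (-38 + 9/5)/(32/5)) = 1/(n + (5/32)*(-181/5)) = 1/(n - 181/32) = 1/(-181/32 + n))
(-32372 + U(C(-1)*(-5) + 7)) + 33462 = (-32372 + 32/(-181 + 32*((3 - 1)*(-5) + 7))) + 33462 = (-32372 + 32/(-181 + 32*(2*(-5) + 7))) + 33462 = (-32372 + 32/(-181 + 32*(-10 + 7))) + 33462 = (-32372 + 32/(-181 + 32*(-3))) + 33462 = (-32372 + 32/(-181 - 96)) + 33462 = (-32372 + 32/(-277)) + 33462 = (-32372 + 32*(-1/277)) + 33462 = (-32372 - 32/277) + 33462 = -8967076/277 + 33462 = 301898/277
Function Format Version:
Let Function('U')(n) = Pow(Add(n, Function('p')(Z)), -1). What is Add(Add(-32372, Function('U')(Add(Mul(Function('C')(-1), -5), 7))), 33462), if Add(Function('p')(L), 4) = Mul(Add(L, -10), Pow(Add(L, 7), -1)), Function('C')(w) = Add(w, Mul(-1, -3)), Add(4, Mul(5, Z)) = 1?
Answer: Rational(301898, 277) ≈ 1089.9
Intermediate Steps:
Z = Rational(-3, 5) (Z = Add(Rational(-4, 5), Mul(Rational(1, 5), 1)) = Add(Rational(-4, 5), Rational(1, 5)) = Rational(-3, 5) ≈ -0.60000)
Function('C')(w) = Add(3, w) (Function('C')(w) = Add(w, 3) = Add(3, w))
Function('p')(L) = Add(-4, Mul(Pow(Add(7, L), -1), Add(-10, L))) (Function('p')(L) = Add(-4, Mul(Add(L, -10), Pow(Add(L, 7), -1))) = Add(-4, Mul(Add(-10, L), Pow(Add(7, L), -1))) = Add(-4, Mul(Pow(Add(7, L), -1), Add(-10, L))))
Function('U')(n) = Pow(Add(Rational(-181, 32), n), -1) (Function('U')(n) = Pow(Add(n, Mul(Pow(Add(7, Rational(-3, 5)), -1), Add(-38, Mul(-3, Rational(-3, 5))))), -1) = Pow(Add(n, Mul(Pow(Rational(32, 5), -1), Add(-38, Rational(9, 5)))), -1) = Pow(Add(n, Mul(Rational(5, 32), Rational(-181, 5))), -1) = Pow(Add(n, Rational(-181, 32)), -1) = Pow(Add(Rational(-181, 32), n), -1))
Add(Add(-32372, Function('U')(Add(Mul(Function('C')(-1), -5), 7))), 33462) = Add(Add(-32372, Mul(32, Pow(Add(-181, Mul(32, Add(Mul(Add(3, -1), -5), 7))), -1))), 33462) = Add(Add(-32372, Mul(32, Pow(Add(-181, Mul(32, Add(Mul(2, -5), 7))), -1))), 33462) = Add(Add(-32372, Mul(32, Pow(Add(-181, Mul(32, Add(-10, 7))), -1))), 33462) = Add(Add(-32372, Mul(32, Pow(Add(-181, Mul(32, -3)), -1))), 33462) = Add(Add(-32372, Mul(32, Pow(Add(-181, -96), -1))), 33462) = Add(Add(-32372, Mul(32, Pow(-277, -1))), 33462) = Add(Add(-32372, Mul(32, Rational(-1, 277))), 33462) = Add(Add(-32372, Rational(-32, 277)), 33462) = Add(Rational(-8967076, 277), 33462) = Rational(301898, 277)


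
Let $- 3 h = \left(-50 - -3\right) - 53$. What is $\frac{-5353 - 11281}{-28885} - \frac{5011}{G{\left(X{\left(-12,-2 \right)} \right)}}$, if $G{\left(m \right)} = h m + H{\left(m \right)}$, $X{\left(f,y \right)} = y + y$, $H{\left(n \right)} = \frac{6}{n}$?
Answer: $\frac{881913316}{23367965} \approx 37.74$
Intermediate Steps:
$X{\left(f,y \right)} = 2 y$
$h = \frac{100}{3}$ ($h = - \frac{\left(-50 - -3\right) - 53}{3} = - \frac{\left(-50 + 3\right) - 53}{3} = - \frac{-47 - 53}{3} = \left(- \frac{1}{3}\right) \left(-100\right) = \frac{100}{3} \approx 33.333$)
$G{\left(m \right)} = \frac{6}{m} + \frac{100 m}{3}$ ($G{\left(m \right)} = \frac{100 m}{3} + \frac{6}{m} = \frac{6}{m} + \frac{100 m}{3}$)
$\frac{-5353 - 11281}{-28885} - \frac{5011}{G{\left(X{\left(-12,-2 \right)} \right)}} = \frac{-5353 - 11281}{-28885} - \frac{5011}{\frac{6}{2 \left(-2\right)} + \frac{100 \cdot 2 \left(-2\right)}{3}} = \left(-16634\right) \left(- \frac{1}{28885}\right) - \frac{5011}{\frac{6}{-4} + \frac{100}{3} \left(-4\right)} = \frac{16634}{28885} - \frac{5011}{6 \left(- \frac{1}{4}\right) - \frac{400}{3}} = \frac{16634}{28885} - \frac{5011}{- \frac{3}{2} - \frac{400}{3}} = \frac{16634}{28885} - \frac{5011}{- \frac{809}{6}} = \frac{16634}{28885} - - \frac{30066}{809} = \frac{16634}{28885} + \frac{30066}{809} = \frac{881913316}{23367965}$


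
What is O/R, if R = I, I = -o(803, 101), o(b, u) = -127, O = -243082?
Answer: -243082/127 ≈ -1914.0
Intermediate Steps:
I = 127 (I = -1*(-127) = 127)
R = 127
O/R = -243082/127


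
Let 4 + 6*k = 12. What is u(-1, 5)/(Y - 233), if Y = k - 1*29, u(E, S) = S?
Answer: -15/782 ≈ -0.019182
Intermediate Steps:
k = 4/3 (k = -2/3 + (1/6)*12 = -2/3 + 2 = 4/3 ≈ 1.3333)
Y = -83/3 (Y = 4/3 - 1*29 = 4/3 - 29 = -83/3 ≈ -27.667)
u(-1, 5)/(Y - 233) = 5/(-83/3 - 233) = 5/(-782/3) = -3/782*5 = -15/782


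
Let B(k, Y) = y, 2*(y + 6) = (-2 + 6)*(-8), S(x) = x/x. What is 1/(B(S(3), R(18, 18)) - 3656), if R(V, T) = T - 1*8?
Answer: -1/3678 ≈ -0.00027189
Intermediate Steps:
S(x) = 1
R(V, T) = -8 + T (R(V, T) = T - 8 = -8 + T)
y = -22 (y = -6 + ((-2 + 6)*(-8))/2 = -6 + (4*(-8))/2 = -6 + (1/2)*(-32) = -6 - 16 = -22)
B(k, Y) = -22
1/(B(S(3), R(18, 18)) - 3656) = 1/(-22 - 3656) = 1/(-3678) = -1/3678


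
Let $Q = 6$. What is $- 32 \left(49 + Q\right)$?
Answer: $-1760$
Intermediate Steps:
$- 32 \left(49 + Q\right) = - 32 \left(49 + 6\right) = \left(-32\right) 55 = -1760$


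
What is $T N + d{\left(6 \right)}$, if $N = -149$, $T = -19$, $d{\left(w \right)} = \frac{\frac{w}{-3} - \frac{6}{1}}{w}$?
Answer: $\frac{8489}{3} \approx 2829.7$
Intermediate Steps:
$d{\left(w \right)} = \frac{-6 - \frac{w}{3}}{w}$ ($d{\left(w \right)} = \frac{w \left(- \frac{1}{3}\right) - 6}{w} = \frac{- \frac{w}{3} - 6}{w} = \frac{-6 - \frac{w}{3}}{w}$)
$T N + d{\left(6 \right)} = \left(-19\right) \left(-149\right) + \frac{-18 - 6}{3 \cdot 6} = 2831 + \frac{1}{3} \cdot \frac{1}{6} \left(-18 - 6\right) = 2831 + \frac{1}{3} \cdot \frac{1}{6} \left(-24\right) = 2831 - \frac{4}{3} = \frac{8489}{3}$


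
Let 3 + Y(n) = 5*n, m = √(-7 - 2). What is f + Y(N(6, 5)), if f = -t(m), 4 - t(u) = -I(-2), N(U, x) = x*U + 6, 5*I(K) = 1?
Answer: 864/5 ≈ 172.80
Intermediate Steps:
I(K) = ⅕ (I(K) = (⅕)*1 = ⅕)
N(U, x) = 6 + U*x (N(U, x) = U*x + 6 = 6 + U*x)
m = 3*I (m = √(-9) = 3*I ≈ 3.0*I)
t(u) = 21/5 (t(u) = 4 - (-1)/5 = 4 - 1*(-⅕) = 4 + ⅕ = 21/5)
Y(n) = -3 + 5*n
f = -21/5 (f = -1*21/5 = -21/5 ≈ -4.2000)
f + Y(N(6, 5)) = -21/5 + (-3 + 5*(6 + 6*5)) = -21/5 + (-3 + 5*(6 + 30)) = -21/5 + (-3 + 5*36) = -21/5 + (-3 + 180) = -21/5 + 177 = 864/5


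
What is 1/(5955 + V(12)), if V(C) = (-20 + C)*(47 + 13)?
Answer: 1/5475 ≈ 0.00018265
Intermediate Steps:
V(C) = -1200 + 60*C (V(C) = (-20 + C)*60 = -1200 + 60*C)
1/(5955 + V(12)) = 1/(5955 + (-1200 + 60*12)) = 1/(5955 + (-1200 + 720)) = 1/(5955 - 480) = 1/5475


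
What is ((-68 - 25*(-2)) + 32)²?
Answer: 196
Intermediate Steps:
((-68 - 25*(-2)) + 32)² = ((-68 + 50) + 32)² = (-18 + 32)² = 14² = 196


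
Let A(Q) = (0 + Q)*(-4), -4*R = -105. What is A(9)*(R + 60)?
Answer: -3105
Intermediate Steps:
R = 105/4 (R = -1/4*(-105) = 105/4 ≈ 26.250)
A(Q) = -4*Q (A(Q) = Q*(-4) = -4*Q)
A(9)*(R + 60) = (-4*9)*(105/4 + 60) = -36*345/4 = -3105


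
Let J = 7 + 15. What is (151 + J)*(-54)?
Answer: -9342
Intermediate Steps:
J = 22
(151 + J)*(-54) = (151 + 22)*(-54) = 173*(-54) = -9342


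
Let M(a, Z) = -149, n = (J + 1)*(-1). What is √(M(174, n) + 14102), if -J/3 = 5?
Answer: √13953 ≈ 118.12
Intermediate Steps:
J = -15 (J = -3*5 = -15)
n = 14 (n = (-15 + 1)*(-1) = -14*(-1) = 14)
√(M(174, n) + 14102) = √(-149 + 14102) = √13953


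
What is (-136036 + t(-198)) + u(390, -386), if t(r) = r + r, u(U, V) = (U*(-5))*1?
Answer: -138382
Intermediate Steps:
u(U, V) = -5*U (u(U, V) = -5*U*1 = -5*U)
t(r) = 2*r
(-136036 + t(-198)) + u(390, -386) = (-136036 + 2*(-198)) - 5*390 = (-136036 - 396) - 1950 = -136432 - 1950 = -138382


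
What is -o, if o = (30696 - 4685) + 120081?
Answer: -146092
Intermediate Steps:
o = 146092 (o = 26011 + 120081 = 146092)
-o = -1*146092 = -146092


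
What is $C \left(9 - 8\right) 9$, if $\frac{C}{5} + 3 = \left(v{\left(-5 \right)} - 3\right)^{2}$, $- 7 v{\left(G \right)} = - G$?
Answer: $\frac{23805}{49} \approx 485.82$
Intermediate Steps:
$v{\left(G \right)} = \frac{G}{7}$ ($v{\left(G \right)} = - \frac{\left(-1\right) G}{7} = \frac{G}{7}$)
$C = \frac{2645}{49}$ ($C = -15 + 5 \left(\frac{1}{7} \left(-5\right) - 3\right)^{2} = -15 + 5 \left(- \frac{5}{7} - 3\right)^{2} = -15 + 5 \left(- \frac{26}{7}\right)^{2} = -15 + 5 \cdot \frac{676}{49} = -15 + \frac{3380}{49} = \frac{2645}{49} \approx 53.98$)
$C \left(9 - 8\right) 9 = \frac{2645 \left(9 - 8\right) 9}{49} = \frac{2645 \cdot 1 \cdot 9}{49} = \frac{2645}{49} \cdot 9 = \frac{23805}{49}$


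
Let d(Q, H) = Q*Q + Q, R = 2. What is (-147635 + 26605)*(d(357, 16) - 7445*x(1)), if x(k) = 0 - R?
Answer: -17270496880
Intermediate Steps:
d(Q, H) = Q + Q² (d(Q, H) = Q² + Q = Q + Q²)
x(k) = -2 (x(k) = 0 - 1*2 = 0 - 2 = -2)
(-147635 + 26605)*(d(357, 16) - 7445*x(1)) = (-147635 + 26605)*(357*(1 + 357) - 7445*(-2)) = -121030*(357*358 + 14890) = -121030*(127806 + 14890) = -121030*142696 = -17270496880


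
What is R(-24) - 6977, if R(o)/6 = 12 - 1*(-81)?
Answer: -6419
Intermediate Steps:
R(o) = 558 (R(o) = 6*(12 - 1*(-81)) = 6*(12 + 81) = 6*93 = 558)
R(-24) - 6977 = 558 - 6977 = -6419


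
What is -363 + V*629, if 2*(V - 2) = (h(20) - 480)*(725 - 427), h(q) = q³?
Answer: 704782815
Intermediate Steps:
V = 1120482 (V = 2 + ((20³ - 480)*(725 - 427))/2 = 2 + ((8000 - 480)*298)/2 = 2 + (7520*298)/2 = 2 + (½)*2240960 = 2 + 1120480 = 1120482)
-363 + V*629 = -363 + 1120482*629 = -363 + 704783178 = 704782815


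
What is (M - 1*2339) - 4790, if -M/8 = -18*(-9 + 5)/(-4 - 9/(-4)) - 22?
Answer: -46367/7 ≈ -6623.9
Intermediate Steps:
M = 3536/7 (M = -8*(-18*(-9 + 5)/(-4 - 9/(-4)) - 22) = -8*(-(-72)/(-4 - 9*(-¼)) - 22) = -8*(-(-72)/(-4 + 9/4) - 22) = -8*(-(-72)/(-7/4) - 22) = -8*(-(-72)*(-4)/7 - 22) = -8*(-18*16/7 - 22) = -8*(-288/7 - 22) = -8*(-442/7) = 3536/7 ≈ 505.14)
(M - 1*2339) - 4790 = (3536/7 - 1*2339) - 4790 = (3536/7 - 2339) - 4790 = -12837/7 - 4790 = -46367/7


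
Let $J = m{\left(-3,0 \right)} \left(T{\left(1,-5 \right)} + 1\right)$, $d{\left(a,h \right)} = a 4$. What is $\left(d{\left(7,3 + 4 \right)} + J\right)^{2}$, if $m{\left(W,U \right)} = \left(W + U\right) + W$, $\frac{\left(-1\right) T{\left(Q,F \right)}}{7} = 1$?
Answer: $4096$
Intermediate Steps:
$T{\left(Q,F \right)} = -7$ ($T{\left(Q,F \right)} = \left(-7\right) 1 = -7$)
$d{\left(a,h \right)} = 4 a$
$m{\left(W,U \right)} = U + 2 W$ ($m{\left(W,U \right)} = \left(U + W\right) + W = U + 2 W$)
$J = 36$ ($J = \left(0 + 2 \left(-3\right)\right) \left(-7 + 1\right) = \left(0 - 6\right) \left(-6\right) = \left(-6\right) \left(-6\right) = 36$)
$\left(d{\left(7,3 + 4 \right)} + J\right)^{2} = \left(4 \cdot 7 + 36\right)^{2} = \left(28 + 36\right)^{2} = 64^{2} = 4096$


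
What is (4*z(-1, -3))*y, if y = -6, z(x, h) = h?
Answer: 72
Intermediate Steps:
(4*z(-1, -3))*y = (4*(-3))*(-6) = -12*(-6) = 72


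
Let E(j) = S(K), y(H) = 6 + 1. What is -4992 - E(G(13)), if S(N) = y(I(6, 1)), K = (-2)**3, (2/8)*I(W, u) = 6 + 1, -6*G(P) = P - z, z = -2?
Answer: -4999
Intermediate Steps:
G(P) = -1/3 - P/6 (G(P) = -(P - 1*(-2))/6 = -(P + 2)/6 = -(2 + P)/6 = -1/3 - P/6)
I(W, u) = 28 (I(W, u) = 4*(6 + 1) = 4*7 = 28)
K = -8
y(H) = 7
S(N) = 7
E(j) = 7
-4992 - E(G(13)) = -4992 - 1*7 = -4992 - 7 = -4999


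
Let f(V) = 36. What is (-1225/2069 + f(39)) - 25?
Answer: 21534/2069 ≈ 10.408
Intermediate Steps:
(-1225/2069 + f(39)) - 25 = (-1225/2069 + 36) - 25 = 73259/2069 - 25 = 21534/2069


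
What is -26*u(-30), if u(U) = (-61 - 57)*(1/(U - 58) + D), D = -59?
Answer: -3983031/22 ≈ -1.8105e+5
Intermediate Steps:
u(U) = 6962 - 118/(-58 + U) (u(U) = (-61 - 57)*(1/(U - 58) - 59) = -118*(1/(-58 + U) - 59) = -118*(-59 + 1/(-58 + U)) = 6962 - 118/(-58 + U))
-26*u(-30) = -3068*(-3423 + 59*(-30))/(-58 - 30) = -3068*(-3423 - 1770)/(-88) = -3068*(-1)*(-5193)/88 = -26*306387/44 = -3983031/22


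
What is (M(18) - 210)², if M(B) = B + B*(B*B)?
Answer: 31809600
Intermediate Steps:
M(B) = B + B³ (M(B) = B + B*B² = B + B³)
(M(18) - 210)² = ((18 + 18³) - 210)² = ((18 + 5832) - 210)² = (5850 - 210)² = 5640² = 31809600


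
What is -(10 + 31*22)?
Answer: -692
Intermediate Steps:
-(10 + 31*22) = -(10 + 682) = -1*692 = -692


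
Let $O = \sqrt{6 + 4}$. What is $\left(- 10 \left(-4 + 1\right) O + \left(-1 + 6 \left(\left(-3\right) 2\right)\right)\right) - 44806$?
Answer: $-44843 + 30 \sqrt{10} \approx -44748.0$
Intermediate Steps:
$O = \sqrt{10} \approx 3.1623$
$\left(- 10 \left(-4 + 1\right) O + \left(-1 + 6 \left(\left(-3\right) 2\right)\right)\right) - 44806 = \left(- 10 \left(-4 + 1\right) \sqrt{10} + \left(-1 + 6 \left(\left(-3\right) 2\right)\right)\right) - 44806 = \left(- 10 \left(- 3 \sqrt{10}\right) + \left(-1 + 6 \left(-6\right)\right)\right) - 44806 = \left(30 \sqrt{10} - 37\right) - 44806 = \left(-37 + 30 \sqrt{10}\right) - 44806 = -44843 + 30 \sqrt{10}$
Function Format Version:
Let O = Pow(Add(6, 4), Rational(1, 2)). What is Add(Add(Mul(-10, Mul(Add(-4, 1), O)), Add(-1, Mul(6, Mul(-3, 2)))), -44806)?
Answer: Add(-44843, Mul(30, Pow(10, Rational(1, 2)))) ≈ -44748.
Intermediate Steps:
O = Pow(10, Rational(1, 2)) ≈ 3.1623
Add(Add(Mul(-10, Mul(Add(-4, 1), O)), Add(-1, Mul(6, Mul(-3, 2)))), -44806) = Add(Add(Mul(-10, Mul(Add(-4, 1), Pow(10, Rational(1, 2)))), Add(-1, Mul(6, Mul(-3, 2)))), -44806) = Add(Add(Mul(-10, Mul(-3, Pow(10, Rational(1, 2)))), Add(-1, Mul(6, -6))), -44806) = Add(Add(Mul(30, Pow(10, Rational(1, 2))), Add(-1, -36)), -44806) = Add(Add(Mul(30, Pow(10, Rational(1, 2))), -37), -44806) = Add(Add(-37, Mul(30, Pow(10, Rational(1, 2)))), -44806) = Add(-44843, Mul(30, Pow(10, Rational(1, 2))))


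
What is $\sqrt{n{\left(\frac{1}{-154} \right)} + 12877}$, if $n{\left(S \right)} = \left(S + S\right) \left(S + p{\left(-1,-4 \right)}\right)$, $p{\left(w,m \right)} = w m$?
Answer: $\frac{\sqrt{305389702}}{154} \approx 113.48$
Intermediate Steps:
$p{\left(w,m \right)} = m w$
$n{\left(S \right)} = 2 S \left(4 + S\right)$ ($n{\left(S \right)} = \left(S + S\right) \left(S - -4\right) = 2 S \left(S + 4\right) = 2 S \left(4 + S\right)$)
$\sqrt{n{\left(\frac{1}{-154} \right)} + 12877} = \sqrt{\frac{2 \left(4 + \frac{1}{-154}\right)}{-154} + 12877} = \sqrt{2 \left(- \frac{1}{154}\right) \left(4 - \frac{1}{154}\right) + 12877} = \sqrt{2 \left(- \frac{1}{154}\right) \frac{615}{154} + 12877} = \sqrt{- \frac{615}{11858} + 12877} = \sqrt{\frac{152694851}{11858}} = \frac{\sqrt{305389702}}{154}$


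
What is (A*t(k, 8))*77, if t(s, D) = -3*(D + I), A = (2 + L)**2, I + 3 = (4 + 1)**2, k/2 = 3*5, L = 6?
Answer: -443520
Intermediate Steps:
k = 30 (k = 2*(3*5) = 2*15 = 30)
I = 22 (I = -3 + (4 + 1)**2 = -3 + 5**2 = -3 + 25 = 22)
A = 64 (A = (2 + 6)**2 = 8**2 = 64)
t(s, D) = -66 - 3*D (t(s, D) = -3*(D + 22) = -3*(22 + D) = -66 - 3*D)
(A*t(k, 8))*77 = (64*(-66 - 3*8))*77 = (64*(-66 - 24))*77 = (64*(-90))*77 = -5760*77 = -443520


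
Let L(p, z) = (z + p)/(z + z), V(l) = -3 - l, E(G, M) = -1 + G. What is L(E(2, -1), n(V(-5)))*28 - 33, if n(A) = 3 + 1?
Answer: -31/2 ≈ -15.500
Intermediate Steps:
n(A) = 4
L(p, z) = (p + z)/(2*z) (L(p, z) = (p + z)/((2*z)) = (p + z)*(1/(2*z)) = (p + z)/(2*z))
L(E(2, -1), n(V(-5)))*28 - 33 = ((1/2)*((-1 + 2) + 4)/4)*28 - 33 = ((1/2)*(1/4)*(1 + 4))*28 - 33 = ((1/2)*(1/4)*5)*28 - 33 = (5/8)*28 - 33 = 35/2 - 33 = -31/2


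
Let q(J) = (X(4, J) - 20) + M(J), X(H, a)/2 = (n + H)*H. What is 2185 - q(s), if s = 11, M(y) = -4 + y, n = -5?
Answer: 2206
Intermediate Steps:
X(H, a) = 2*H*(-5 + H) (X(H, a) = 2*((-5 + H)*H) = 2*(H*(-5 + H)) = 2*H*(-5 + H))
q(J) = -32 + J (q(J) = (2*4*(-5 + 4) - 20) + (-4 + J) = (2*4*(-1) - 20) + (-4 + J) = (-8 - 20) + (-4 + J) = -28 + (-4 + J) = -32 + J)
2185 - q(s) = 2185 - (-32 + 11) = 2185 - 1*(-21) = 2185 + 21 = 2206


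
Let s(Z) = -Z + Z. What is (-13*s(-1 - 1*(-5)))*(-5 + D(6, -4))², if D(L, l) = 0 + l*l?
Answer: 0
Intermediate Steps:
D(L, l) = l² (D(L, l) = 0 + l² = l²)
s(Z) = 0
(-13*s(-1 - 1*(-5)))*(-5 + D(6, -4))² = (-13*0)*(-5 + (-4)²)² = 0*(-5 + 16)² = 0*11² = 0*121 = 0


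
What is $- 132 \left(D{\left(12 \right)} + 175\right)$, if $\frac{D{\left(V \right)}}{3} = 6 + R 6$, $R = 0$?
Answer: $-25476$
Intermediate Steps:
$D{\left(V \right)} = 18$ ($D{\left(V \right)} = 3 \left(6 + 0 \cdot 6\right) = 3 \left(6 + 0\right) = 3 \cdot 6 = 18$)
$- 132 \left(D{\left(12 \right)} + 175\right) = - 132 \left(18 + 175\right) = \left(-132\right) 193 = -25476$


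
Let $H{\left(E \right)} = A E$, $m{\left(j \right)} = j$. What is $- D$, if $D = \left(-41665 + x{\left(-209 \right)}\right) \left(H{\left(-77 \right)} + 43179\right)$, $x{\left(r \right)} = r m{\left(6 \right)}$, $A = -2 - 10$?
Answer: $1892856657$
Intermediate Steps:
$A = -12$ ($A = -2 - 10 = -12$)
$H{\left(E \right)} = - 12 E$
$x{\left(r \right)} = 6 r$ ($x{\left(r \right)} = r 6 = 6 r$)
$D = -1892856657$ ($D = \left(-41665 + 6 \left(-209\right)\right) \left(\left(-12\right) \left(-77\right) + 43179\right) = \left(-41665 - 1254\right) \left(924 + 43179\right) = \left(-42919\right) 44103 = -1892856657$)
$- D = \left(-1\right) \left(-1892856657\right) = 1892856657$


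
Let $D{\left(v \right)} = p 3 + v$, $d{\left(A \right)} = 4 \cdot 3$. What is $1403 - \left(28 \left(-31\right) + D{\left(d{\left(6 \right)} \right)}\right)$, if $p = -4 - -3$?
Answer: $2262$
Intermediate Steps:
$p = -1$ ($p = -4 + 3 = -1$)
$d{\left(A \right)} = 12$
$D{\left(v \right)} = -3 + v$ ($D{\left(v \right)} = \left(-1\right) 3 + v = -3 + v$)
$1403 - \left(28 \left(-31\right) + D{\left(d{\left(6 \right)} \right)}\right) = 1403 - \left(28 \left(-31\right) + \left(-3 + 12\right)\right) = 1403 - \left(-868 + 9\right) = 1403 - -859 = 1403 + 859 = 2262$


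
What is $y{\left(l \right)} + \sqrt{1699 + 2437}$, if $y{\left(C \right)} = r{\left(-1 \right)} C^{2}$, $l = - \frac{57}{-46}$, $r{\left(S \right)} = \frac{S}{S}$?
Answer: $\frac{3249}{2116} + 2 \sqrt{1034} \approx 65.847$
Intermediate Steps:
$r{\left(S \right)} = 1$
$l = \frac{57}{46}$ ($l = \left(-57\right) \left(- \frac{1}{46}\right) = \frac{57}{46} \approx 1.2391$)
$y{\left(C \right)} = C^{2}$ ($y{\left(C \right)} = 1 C^{2} = C^{2}$)
$y{\left(l \right)} + \sqrt{1699 + 2437} = \left(\frac{57}{46}\right)^{2} + \sqrt{1699 + 2437} = \frac{3249}{2116} + \sqrt{4136} = \frac{3249}{2116} + 2 \sqrt{1034}$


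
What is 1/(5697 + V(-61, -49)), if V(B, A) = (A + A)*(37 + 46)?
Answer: -1/2437 ≈ -0.00041034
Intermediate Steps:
V(B, A) = 166*A (V(B, A) = (2*A)*83 = 166*A)
1/(5697 + V(-61, -49)) = 1/(5697 + 166*(-49)) = 1/(5697 - 8134) = 1/(-2437) = -1/2437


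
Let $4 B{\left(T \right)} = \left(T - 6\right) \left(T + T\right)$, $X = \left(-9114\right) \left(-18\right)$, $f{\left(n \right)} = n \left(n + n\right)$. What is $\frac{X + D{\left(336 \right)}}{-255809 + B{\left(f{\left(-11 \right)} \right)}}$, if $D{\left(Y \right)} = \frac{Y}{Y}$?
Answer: $- \frac{164053}{227253} \approx -0.7219$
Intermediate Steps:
$D{\left(Y \right)} = 1$
$f{\left(n \right)} = 2 n^{2}$ ($f{\left(n \right)} = n 2 n = 2 n^{2}$)
$X = 164052$
$B{\left(T \right)} = \frac{T \left(-6 + T\right)}{2}$ ($B{\left(T \right)} = \frac{\left(T - 6\right) \left(T + T\right)}{4} = \frac{\left(-6 + T\right) 2 T}{4} = \frac{2 T \left(-6 + T\right)}{4} = \frac{T \left(-6 + T\right)}{2}$)
$\frac{X + D{\left(336 \right)}}{-255809 + B{\left(f{\left(-11 \right)} \right)}} = \frac{164052 + 1}{-255809 + \frac{2 \left(-11\right)^{2} \left(-6 + 2 \left(-11\right)^{2}\right)}{2}} = \frac{164053}{-255809 + \frac{2 \cdot 121 \left(-6 + 2 \cdot 121\right)}{2}} = \frac{164053}{-255809 + \frac{1}{2} \cdot 242 \left(-6 + 242\right)} = \frac{164053}{-255809 + \frac{1}{2} \cdot 242 \cdot 236} = \frac{164053}{-255809 + 28556} = \frac{164053}{-227253} = 164053 \left(- \frac{1}{227253}\right) = - \frac{164053}{227253}$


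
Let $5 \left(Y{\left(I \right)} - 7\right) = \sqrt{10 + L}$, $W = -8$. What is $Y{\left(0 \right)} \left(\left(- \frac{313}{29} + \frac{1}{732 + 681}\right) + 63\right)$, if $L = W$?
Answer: $\frac{14975177}{40977} + \frac{2139311 \sqrt{2}}{204885} \approx 380.22$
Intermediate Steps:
$L = -8$
$Y{\left(I \right)} = 7 + \frac{\sqrt{2}}{5}$ ($Y{\left(I \right)} = 7 + \frac{\sqrt{10 - 8}}{5} = 7 + \frac{\sqrt{2}}{5}$)
$Y{\left(0 \right)} \left(\left(- \frac{313}{29} + \frac{1}{732 + 681}\right) + 63\right) = \left(7 + \frac{\sqrt{2}}{5}\right) \left(\left(- \frac{313}{29} + \frac{1}{732 + 681}\right) + 63\right) = \left(7 + \frac{\sqrt{2}}{5}\right) \left(\left(\left(-313\right) \frac{1}{29} + \frac{1}{1413}\right) + 63\right) = \left(7 + \frac{\sqrt{2}}{5}\right) \left(\left(- \frac{313}{29} + \frac{1}{1413}\right) + 63\right) = \left(7 + \frac{\sqrt{2}}{5}\right) \left(- \frac{442240}{40977} + 63\right) = \left(7 + \frac{\sqrt{2}}{5}\right) \frac{2139311}{40977} = \frac{14975177}{40977} + \frac{2139311 \sqrt{2}}{204885}$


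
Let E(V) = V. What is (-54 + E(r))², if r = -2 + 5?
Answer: 2601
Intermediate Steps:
r = 3
(-54 + E(r))² = (-54 + 3)² = (-51)² = 2601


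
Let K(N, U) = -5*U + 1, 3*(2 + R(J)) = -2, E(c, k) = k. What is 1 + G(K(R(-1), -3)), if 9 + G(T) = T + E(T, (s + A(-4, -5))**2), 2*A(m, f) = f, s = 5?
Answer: 57/4 ≈ 14.250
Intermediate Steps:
A(m, f) = f/2
R(J) = -8/3 (R(J) = -2 + (1/3)*(-2) = -2 - 2/3 = -8/3)
K(N, U) = 1 - 5*U
G(T) = -11/4 + T (G(T) = -9 + (T + (5 + (1/2)*(-5))**2) = -9 + (T + (5 - 5/2)**2) = -9 + (T + (5/2)**2) = -9 + (T + 25/4) = -9 + (25/4 + T) = -11/4 + T)
1 + G(K(R(-1), -3)) = 1 + (-11/4 + (1 - 5*(-3))) = 1 + (-11/4 + (1 + 15)) = 1 + (-11/4 + 16) = 1 + 53/4 = 57/4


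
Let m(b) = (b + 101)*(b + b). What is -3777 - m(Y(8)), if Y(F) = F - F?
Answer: -3777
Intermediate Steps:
Y(F) = 0
m(b) = 2*b*(101 + b) (m(b) = (101 + b)*(2*b) = 2*b*(101 + b))
-3777 - m(Y(8)) = -3777 - 2*0*(101 + 0) = -3777 - 2*0*101 = -3777 - 1*0 = -3777 + 0 = -3777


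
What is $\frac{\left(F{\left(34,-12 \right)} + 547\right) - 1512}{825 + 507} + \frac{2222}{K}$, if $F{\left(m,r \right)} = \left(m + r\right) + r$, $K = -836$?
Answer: $- \frac{85411}{25308} \approx -3.3749$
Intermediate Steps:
$F{\left(m,r \right)} = m + 2 r$
$\frac{\left(F{\left(34,-12 \right)} + 547\right) - 1512}{825 + 507} + \frac{2222}{K} = \frac{\left(\left(34 + 2 \left(-12\right)\right) + 547\right) - 1512}{825 + 507} + \frac{2222}{-836} = \frac{\left(\left(34 - 24\right) + 547\right) - 1512}{1332} + 2222 \left(- \frac{1}{836}\right) = \left(\left(10 + 547\right) - 1512\right) \frac{1}{1332} - \frac{101}{38} = \left(557 - 1512\right) \frac{1}{1332} - \frac{101}{38} = \left(-955\right) \frac{1}{1332} - \frac{101}{38} = - \frac{955}{1332} - \frac{101}{38} = - \frac{85411}{25308}$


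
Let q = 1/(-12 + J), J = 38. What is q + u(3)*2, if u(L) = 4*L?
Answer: 625/26 ≈ 24.038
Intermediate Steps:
q = 1/26 (q = 1/(-12 + 38) = 1/26 ≈ 0.038462)
q + u(3)*2 = 1/26 + (4*3)*2 = 1/26 + 12*2 = 1/26 + 24 = 625/26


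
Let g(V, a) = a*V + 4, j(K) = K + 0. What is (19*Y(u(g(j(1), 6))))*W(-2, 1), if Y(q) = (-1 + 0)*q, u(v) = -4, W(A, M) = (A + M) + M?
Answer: 0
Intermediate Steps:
W(A, M) = A + 2*M
j(K) = K
g(V, a) = 4 + V*a (g(V, a) = V*a + 4 = 4 + V*a)
Y(q) = -q
(19*Y(u(g(j(1), 6))))*W(-2, 1) = (19*(-1*(-4)))*(-2 + 2*1) = (19*4)*(-2 + 2) = 76*0 = 0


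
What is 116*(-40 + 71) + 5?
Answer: 3601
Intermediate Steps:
116*(-40 + 71) + 5 = 116*31 + 5 = 3596 + 5 = 3601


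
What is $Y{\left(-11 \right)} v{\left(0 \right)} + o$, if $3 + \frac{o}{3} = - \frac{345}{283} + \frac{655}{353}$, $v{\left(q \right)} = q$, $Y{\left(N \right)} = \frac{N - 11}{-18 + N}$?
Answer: $- \frac{708351}{99899} \approx -7.0907$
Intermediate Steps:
$Y{\left(N \right)} = \frac{-11 + N}{-18 + N}$
$o = - \frac{708351}{99899}$ ($o = -9 + 3 \left(- \frac{345}{283} + \frac{655}{353}\right) = -9 + 3 \cdot \frac{63580}{99899} = -9 + \frac{190740}{99899} = - \frac{708351}{99899} \approx -7.0907$)
$Y{\left(-11 \right)} v{\left(0 \right)} + o = \frac{-11 - 11}{-18 - 11} \cdot 0 - \frac{708351}{99899} = \frac{1}{-29} \left(-22\right) 0 - \frac{708351}{99899} = \left(- \frac{1}{29}\right) \left(-22\right) 0 - \frac{708351}{99899} = \frac{22}{29} \cdot 0 - \frac{708351}{99899} = 0 - \frac{708351}{99899} = - \frac{708351}{99899}$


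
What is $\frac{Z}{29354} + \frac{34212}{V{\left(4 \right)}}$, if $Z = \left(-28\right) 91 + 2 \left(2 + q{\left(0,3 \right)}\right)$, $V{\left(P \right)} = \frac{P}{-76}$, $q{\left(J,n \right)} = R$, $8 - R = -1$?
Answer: $- \frac{9540462219}{14677} \approx -6.5003 \cdot 10^{5}$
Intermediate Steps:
$R = 9$ ($R = 8 - -1 = 8 + 1 = 9$)
$q{\left(J,n \right)} = 9$
$V{\left(P \right)} = - \frac{P}{76}$ ($V{\left(P \right)} = P \left(- \frac{1}{76}\right) = - \frac{P}{76}$)
$Z = -2526$ ($Z = \left(-28\right) 91 + 2 \left(2 + 9\right) = -2548 + 2 \cdot 11 = -2548 + 22 = -2526$)
$\frac{Z}{29354} + \frac{34212}{V{\left(4 \right)}} = - \frac{2526}{29354} + \frac{34212}{\left(- \frac{1}{76}\right) 4} = \left(-2526\right) \frac{1}{29354} + \frac{34212}{- \frac{1}{19}} = - \frac{1263}{14677} + 34212 \left(-19\right) = - \frac{1263}{14677} - 650028 = - \frac{9540462219}{14677}$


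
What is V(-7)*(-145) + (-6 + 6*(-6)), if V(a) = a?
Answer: 973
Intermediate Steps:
V(-7)*(-145) + (-6 + 6*(-6)) = -7*(-145) + (-6 + 6*(-6)) = 1015 + (-6 - 36) = 1015 - 42 = 973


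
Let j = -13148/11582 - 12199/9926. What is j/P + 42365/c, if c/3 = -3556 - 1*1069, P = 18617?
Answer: -245070523972513/80259933939150 ≈ -3.0535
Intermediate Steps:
j = -135897933/57481466 (j = -13148*1/11582 - 12199*1/9926 = -6574/5791 - 12199/9926 = -135897933/57481466 ≈ -2.3642)
c = -13875 (c = 3*(-3556 - 1*1069) = 3*(-3556 - 1069) = 3*(-4625) = -13875)
j/P + 42365/c = -135897933/57481466/18617 + 42365/(-13875) = -135897933/57481466*1/18617 + 42365*(-1/13875) = -135897933/1070132452522 - 229/75 = -245070523972513/80259933939150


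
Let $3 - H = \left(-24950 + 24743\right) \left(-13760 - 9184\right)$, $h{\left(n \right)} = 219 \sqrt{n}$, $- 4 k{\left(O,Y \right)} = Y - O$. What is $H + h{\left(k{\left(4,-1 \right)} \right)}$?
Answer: $-4749405 + \frac{219 \sqrt{5}}{2} \approx -4.7492 \cdot 10^{6}$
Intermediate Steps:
$k{\left(O,Y \right)} = - \frac{Y}{4} + \frac{O}{4}$ ($k{\left(O,Y \right)} = - \frac{Y - O}{4} = - \frac{Y}{4} + \frac{O}{4}$)
$H = -4749405$ ($H = 3 - \left(-24950 + 24743\right) \left(-13760 - 9184\right) = 3 - \left(-207\right) \left(-22944\right) = 3 - 4749408 = -4749405$)
$H + h{\left(k{\left(4,-1 \right)} \right)} = -4749405 + 219 \sqrt{\left(- \frac{1}{4}\right) \left(-1\right) + \frac{1}{4} \cdot 4} = -4749405 + 219 \sqrt{\frac{1}{4} + 1} = -4749405 + 219 \sqrt{\frac{5}{4}} = -4749405 + 219 \frac{\sqrt{5}}{2} = -4749405 + \frac{219 \sqrt{5}}{2}$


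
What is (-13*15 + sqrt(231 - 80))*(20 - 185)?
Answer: 32175 - 165*sqrt(151) ≈ 30147.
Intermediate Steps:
(-13*15 + sqrt(231 - 80))*(20 - 185) = (-195 + sqrt(151))*(-165) = 32175 - 165*sqrt(151)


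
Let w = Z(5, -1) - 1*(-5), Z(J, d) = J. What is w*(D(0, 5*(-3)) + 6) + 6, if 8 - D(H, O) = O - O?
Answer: 146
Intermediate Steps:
D(H, O) = 8 (D(H, O) = 8 - (O - O) = 8 - 1*0 = 8 + 0 = 8)
w = 10 (w = 5 - 1*(-5) = 5 + 5 = 10)
w*(D(0, 5*(-3)) + 6) + 6 = 10*(8 + 6) + 6 = 10*14 + 6 = 140 + 6 = 146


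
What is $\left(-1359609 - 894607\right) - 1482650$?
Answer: $-3736866$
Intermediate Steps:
$\left(-1359609 - 894607\right) - 1482650 = -2254216 - 1482650 = -3736866$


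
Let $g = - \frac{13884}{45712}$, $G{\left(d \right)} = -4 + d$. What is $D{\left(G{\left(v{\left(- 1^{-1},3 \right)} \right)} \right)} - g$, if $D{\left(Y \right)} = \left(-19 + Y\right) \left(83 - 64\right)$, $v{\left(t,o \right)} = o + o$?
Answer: $- \frac{3687773}{11428} \approx -322.7$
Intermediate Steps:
$v{\left(t,o \right)} = 2 o$
$D{\left(Y \right)} = -361 + 19 Y$ ($D{\left(Y \right)} = \left(-19 + Y\right) 19 = -361 + 19 Y$)
$g = - \frac{3471}{11428}$ ($g = \left(-13884\right) \frac{1}{45712} = - \frac{3471}{11428} \approx -0.30373$)
$D{\left(G{\left(v{\left(- 1^{-1},3 \right)} \right)} \right)} - g = \left(-361 + 19 \left(-4 + 2 \cdot 3\right)\right) - - \frac{3471}{11428} = \left(-361 + 19 \left(-4 + 6\right)\right) + \frac{3471}{11428} = \left(-361 + 19 \cdot 2\right) + \frac{3471}{11428} = \left(-361 + 38\right) + \frac{3471}{11428} = -323 + \frac{3471}{11428} = - \frac{3687773}{11428}$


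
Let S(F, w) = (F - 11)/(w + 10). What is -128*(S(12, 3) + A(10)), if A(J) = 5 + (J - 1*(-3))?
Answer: -30080/13 ≈ -2313.8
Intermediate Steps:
S(F, w) = (-11 + F)/(10 + w)
A(J) = 8 + J (A(J) = 5 + (J + 3) = 5 + (3 + J) = 8 + J)
-128*(S(12, 3) + A(10)) = -128*((-11 + 12)/(10 + 3) + (8 + 10)) = -128*(1/13 + 18) = -128*235/13 = -30080/13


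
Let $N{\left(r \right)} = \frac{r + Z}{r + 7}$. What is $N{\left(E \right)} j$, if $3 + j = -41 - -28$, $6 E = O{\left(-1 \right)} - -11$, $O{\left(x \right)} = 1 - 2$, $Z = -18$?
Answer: $\frac{392}{13} \approx 30.154$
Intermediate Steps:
$O{\left(x \right)} = -1$ ($O{\left(x \right)} = 1 - 2 = -1$)
$E = \frac{5}{3}$ ($E = \frac{-1 - -11}{6} = \frac{-1 + 11}{6} = \frac{1}{6} \cdot 10 = \frac{5}{3} \approx 1.6667$)
$N{\left(r \right)} = \frac{-18 + r}{7 + r}$ ($N{\left(r \right)} = \frac{r - 18}{r + 7} = \frac{-18 + r}{7 + r}$)
$j = -16$ ($j = -3 - 13 = -16$)
$N{\left(E \right)} j = \frac{-18 + \frac{5}{3}}{7 + \frac{5}{3}} \left(-16\right) = \frac{1}{\frac{26}{3}} \left(- \frac{49}{3}\right) \left(-16\right) = \frac{3}{26} \left(- \frac{49}{3}\right) \left(-16\right) = \left(- \frac{49}{26}\right) \left(-16\right) = \frac{392}{13}$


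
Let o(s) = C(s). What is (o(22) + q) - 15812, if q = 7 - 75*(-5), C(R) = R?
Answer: -15408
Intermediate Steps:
q = 382 (q = 7 + 375 = 382)
o(s) = s
(o(22) + q) - 15812 = (22 + 382) - 15812 = 404 - 15812 = -15408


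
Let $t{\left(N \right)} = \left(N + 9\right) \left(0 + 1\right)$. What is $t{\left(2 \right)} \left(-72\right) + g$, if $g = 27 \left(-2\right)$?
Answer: $-846$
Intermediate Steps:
$g = -54$
$t{\left(N \right)} = 9 + N$ ($t{\left(N \right)} = \left(9 + N\right) 1 = 9 + N$)
$t{\left(2 \right)} \left(-72\right) + g = \left(9 + 2\right) \left(-72\right) - 54 = 11 \left(-72\right) - 54 = -792 - 54 = -846$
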